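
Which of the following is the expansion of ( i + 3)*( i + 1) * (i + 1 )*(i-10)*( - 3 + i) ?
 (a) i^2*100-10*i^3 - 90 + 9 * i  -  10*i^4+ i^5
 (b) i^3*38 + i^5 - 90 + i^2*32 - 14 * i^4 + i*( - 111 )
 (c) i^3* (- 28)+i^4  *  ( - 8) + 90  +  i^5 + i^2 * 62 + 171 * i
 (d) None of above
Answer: c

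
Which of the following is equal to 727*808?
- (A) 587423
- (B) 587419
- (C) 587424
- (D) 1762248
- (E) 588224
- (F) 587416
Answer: F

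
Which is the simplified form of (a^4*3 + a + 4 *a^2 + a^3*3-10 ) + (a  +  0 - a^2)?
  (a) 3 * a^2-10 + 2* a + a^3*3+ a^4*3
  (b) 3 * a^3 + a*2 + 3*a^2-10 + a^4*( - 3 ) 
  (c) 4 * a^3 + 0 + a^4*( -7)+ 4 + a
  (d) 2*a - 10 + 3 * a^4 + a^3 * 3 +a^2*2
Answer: a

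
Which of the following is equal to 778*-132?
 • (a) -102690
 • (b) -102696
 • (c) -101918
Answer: b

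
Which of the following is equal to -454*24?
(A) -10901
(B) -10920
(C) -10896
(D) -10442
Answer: C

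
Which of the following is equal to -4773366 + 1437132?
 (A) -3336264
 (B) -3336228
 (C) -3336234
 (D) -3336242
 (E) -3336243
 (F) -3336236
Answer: C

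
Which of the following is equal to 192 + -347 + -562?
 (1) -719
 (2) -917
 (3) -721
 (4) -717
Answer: 4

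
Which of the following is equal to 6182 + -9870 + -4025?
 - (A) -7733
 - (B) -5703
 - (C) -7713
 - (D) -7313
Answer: C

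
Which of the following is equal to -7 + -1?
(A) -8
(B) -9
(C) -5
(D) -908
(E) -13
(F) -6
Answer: A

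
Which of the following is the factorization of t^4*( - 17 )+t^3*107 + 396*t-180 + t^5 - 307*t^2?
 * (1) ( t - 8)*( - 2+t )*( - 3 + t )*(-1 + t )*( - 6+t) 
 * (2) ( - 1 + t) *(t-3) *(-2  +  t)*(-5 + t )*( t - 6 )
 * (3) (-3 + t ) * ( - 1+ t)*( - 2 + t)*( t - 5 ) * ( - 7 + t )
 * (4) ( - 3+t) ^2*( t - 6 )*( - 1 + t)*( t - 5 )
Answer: 2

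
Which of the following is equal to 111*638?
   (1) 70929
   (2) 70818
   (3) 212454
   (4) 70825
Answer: 2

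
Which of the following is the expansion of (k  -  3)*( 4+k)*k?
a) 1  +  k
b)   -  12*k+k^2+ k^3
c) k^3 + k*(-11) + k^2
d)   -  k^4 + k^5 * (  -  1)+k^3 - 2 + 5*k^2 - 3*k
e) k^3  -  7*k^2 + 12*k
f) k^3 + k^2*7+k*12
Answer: b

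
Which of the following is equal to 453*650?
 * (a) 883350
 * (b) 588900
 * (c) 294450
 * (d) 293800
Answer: c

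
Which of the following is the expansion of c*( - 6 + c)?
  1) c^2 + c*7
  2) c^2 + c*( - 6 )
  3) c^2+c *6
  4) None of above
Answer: 2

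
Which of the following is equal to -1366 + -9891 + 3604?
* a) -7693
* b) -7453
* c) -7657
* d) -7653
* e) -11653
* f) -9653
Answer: d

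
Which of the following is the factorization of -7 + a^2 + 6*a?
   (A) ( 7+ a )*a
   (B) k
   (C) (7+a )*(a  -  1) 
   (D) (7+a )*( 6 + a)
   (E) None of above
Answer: C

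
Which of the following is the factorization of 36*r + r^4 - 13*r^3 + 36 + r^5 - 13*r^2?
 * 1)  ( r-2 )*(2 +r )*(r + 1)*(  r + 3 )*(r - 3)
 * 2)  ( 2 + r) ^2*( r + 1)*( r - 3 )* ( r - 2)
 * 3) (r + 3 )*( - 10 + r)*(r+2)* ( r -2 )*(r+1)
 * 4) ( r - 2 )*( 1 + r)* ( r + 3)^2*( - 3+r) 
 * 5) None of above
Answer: 1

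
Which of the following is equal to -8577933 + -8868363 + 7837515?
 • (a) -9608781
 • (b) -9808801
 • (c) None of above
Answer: a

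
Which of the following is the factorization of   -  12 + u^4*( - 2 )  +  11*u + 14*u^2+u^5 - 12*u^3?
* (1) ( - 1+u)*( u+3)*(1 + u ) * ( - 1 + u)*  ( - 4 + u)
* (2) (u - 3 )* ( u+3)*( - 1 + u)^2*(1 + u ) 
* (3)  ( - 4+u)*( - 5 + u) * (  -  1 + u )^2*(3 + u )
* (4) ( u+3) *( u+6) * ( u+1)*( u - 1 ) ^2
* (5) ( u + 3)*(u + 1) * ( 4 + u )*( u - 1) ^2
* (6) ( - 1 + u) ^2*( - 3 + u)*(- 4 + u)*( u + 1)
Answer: 1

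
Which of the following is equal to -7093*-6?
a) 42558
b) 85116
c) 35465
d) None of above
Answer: a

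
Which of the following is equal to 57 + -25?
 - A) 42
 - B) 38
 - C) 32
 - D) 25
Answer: C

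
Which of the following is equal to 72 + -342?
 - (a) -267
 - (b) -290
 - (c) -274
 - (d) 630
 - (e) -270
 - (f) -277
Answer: e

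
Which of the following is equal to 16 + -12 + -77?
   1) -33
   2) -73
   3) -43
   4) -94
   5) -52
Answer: 2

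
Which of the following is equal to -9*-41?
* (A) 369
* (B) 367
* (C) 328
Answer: A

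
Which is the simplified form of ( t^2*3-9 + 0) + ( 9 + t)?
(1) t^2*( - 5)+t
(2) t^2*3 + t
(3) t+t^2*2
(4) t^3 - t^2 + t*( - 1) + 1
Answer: 2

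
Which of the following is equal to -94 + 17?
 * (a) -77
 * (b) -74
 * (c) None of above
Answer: a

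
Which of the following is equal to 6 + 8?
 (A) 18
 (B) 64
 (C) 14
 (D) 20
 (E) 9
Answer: C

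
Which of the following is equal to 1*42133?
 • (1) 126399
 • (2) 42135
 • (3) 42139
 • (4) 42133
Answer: 4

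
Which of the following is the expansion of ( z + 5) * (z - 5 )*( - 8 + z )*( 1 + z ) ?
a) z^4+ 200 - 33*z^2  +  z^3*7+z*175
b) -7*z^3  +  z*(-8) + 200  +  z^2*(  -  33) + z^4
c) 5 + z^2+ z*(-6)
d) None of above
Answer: d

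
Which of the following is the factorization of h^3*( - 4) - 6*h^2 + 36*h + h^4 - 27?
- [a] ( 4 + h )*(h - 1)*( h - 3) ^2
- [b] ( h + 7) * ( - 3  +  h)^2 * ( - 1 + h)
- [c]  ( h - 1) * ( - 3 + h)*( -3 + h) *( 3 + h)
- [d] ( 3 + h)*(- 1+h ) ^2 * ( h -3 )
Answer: c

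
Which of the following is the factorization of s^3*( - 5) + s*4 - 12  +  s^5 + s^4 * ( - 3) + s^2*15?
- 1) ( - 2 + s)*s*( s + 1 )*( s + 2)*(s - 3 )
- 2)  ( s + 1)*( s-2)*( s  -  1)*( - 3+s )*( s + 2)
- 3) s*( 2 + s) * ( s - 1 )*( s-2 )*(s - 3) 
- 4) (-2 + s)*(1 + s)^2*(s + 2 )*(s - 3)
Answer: 2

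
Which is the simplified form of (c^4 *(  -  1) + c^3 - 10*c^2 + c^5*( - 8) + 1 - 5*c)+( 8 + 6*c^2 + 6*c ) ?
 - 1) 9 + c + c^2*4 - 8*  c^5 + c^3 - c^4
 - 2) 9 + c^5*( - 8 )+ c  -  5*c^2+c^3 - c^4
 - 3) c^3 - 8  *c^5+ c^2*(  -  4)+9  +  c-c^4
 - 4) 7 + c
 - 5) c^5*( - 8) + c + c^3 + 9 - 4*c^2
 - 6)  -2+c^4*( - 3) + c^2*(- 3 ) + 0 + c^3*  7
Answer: 3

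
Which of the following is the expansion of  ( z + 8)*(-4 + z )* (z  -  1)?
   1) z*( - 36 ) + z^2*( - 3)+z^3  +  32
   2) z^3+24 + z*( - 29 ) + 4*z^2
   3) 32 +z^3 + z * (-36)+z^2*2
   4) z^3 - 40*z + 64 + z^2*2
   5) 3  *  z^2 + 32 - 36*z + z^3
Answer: 5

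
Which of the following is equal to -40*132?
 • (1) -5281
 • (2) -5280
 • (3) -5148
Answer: 2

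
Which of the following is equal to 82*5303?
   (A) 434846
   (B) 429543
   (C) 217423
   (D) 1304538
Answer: A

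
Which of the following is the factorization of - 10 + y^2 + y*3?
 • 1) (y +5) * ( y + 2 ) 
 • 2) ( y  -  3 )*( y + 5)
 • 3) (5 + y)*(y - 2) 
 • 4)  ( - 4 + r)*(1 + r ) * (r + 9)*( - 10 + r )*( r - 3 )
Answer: 3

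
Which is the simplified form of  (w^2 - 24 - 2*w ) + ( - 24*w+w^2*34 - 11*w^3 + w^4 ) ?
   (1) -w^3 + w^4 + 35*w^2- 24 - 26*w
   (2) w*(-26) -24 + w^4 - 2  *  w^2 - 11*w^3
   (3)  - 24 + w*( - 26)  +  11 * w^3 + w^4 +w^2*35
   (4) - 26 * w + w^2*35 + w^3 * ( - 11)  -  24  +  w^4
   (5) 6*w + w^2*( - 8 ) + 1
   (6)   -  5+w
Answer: 4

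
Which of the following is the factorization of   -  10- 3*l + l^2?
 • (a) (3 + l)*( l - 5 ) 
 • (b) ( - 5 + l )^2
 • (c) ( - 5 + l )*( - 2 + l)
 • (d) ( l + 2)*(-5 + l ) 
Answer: d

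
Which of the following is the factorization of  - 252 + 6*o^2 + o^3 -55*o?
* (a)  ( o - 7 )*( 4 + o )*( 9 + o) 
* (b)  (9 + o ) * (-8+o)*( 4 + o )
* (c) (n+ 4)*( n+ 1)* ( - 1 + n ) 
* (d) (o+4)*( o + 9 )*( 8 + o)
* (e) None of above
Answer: a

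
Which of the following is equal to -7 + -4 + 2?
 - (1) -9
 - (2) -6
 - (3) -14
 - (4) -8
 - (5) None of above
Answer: 1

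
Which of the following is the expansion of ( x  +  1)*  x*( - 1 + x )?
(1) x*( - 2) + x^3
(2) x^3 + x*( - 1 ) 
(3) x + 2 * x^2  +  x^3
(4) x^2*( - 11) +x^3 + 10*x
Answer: 2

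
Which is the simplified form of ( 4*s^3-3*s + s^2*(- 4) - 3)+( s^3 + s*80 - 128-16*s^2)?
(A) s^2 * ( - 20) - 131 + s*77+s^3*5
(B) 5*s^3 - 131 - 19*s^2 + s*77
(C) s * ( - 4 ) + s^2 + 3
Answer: A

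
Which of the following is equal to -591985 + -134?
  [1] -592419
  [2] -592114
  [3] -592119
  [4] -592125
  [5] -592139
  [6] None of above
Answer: 3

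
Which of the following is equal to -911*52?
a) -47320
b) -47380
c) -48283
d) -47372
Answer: d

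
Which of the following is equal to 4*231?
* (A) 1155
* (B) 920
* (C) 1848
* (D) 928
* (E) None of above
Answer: E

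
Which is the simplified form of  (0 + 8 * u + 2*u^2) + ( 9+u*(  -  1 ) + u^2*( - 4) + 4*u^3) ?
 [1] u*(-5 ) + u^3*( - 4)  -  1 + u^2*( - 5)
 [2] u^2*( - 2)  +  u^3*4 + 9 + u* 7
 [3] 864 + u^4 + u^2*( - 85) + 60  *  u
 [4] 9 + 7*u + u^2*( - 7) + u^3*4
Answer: 2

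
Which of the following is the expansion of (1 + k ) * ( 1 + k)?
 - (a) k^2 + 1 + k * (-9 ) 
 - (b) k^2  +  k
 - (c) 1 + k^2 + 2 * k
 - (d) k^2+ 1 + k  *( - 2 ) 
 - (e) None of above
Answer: c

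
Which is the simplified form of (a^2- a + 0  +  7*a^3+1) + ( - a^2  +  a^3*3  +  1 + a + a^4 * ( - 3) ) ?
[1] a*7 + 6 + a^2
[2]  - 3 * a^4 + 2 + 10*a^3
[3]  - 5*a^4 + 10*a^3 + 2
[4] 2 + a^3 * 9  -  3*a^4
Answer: 2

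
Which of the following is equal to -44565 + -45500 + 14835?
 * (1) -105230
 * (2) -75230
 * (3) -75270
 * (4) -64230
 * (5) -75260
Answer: 2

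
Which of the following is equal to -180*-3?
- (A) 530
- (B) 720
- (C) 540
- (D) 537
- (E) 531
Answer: C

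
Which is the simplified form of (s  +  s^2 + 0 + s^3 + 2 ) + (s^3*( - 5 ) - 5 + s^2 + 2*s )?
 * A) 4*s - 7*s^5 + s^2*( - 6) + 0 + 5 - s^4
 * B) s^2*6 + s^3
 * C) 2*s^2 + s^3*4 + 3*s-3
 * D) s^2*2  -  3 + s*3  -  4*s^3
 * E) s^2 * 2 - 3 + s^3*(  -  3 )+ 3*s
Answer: D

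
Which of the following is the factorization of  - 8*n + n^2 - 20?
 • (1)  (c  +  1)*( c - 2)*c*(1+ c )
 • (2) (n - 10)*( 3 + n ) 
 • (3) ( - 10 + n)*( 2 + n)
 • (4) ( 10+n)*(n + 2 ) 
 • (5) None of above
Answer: 3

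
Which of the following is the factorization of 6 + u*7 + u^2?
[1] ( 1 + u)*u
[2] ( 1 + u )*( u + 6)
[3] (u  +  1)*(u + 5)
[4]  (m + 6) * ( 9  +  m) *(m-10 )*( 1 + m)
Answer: 2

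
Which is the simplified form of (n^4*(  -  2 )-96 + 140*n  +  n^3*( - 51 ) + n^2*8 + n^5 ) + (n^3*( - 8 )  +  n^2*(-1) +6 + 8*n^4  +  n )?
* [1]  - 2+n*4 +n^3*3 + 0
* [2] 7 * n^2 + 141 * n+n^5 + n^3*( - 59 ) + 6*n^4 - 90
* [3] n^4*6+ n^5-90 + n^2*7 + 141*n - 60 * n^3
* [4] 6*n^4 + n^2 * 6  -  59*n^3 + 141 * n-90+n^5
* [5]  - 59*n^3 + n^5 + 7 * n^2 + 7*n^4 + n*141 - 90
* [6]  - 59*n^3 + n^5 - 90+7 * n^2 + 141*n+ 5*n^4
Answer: 2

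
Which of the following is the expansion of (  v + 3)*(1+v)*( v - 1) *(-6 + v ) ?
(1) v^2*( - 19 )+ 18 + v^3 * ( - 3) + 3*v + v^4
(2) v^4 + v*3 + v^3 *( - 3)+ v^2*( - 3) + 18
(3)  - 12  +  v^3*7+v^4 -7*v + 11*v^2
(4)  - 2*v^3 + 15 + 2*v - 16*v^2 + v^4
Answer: 1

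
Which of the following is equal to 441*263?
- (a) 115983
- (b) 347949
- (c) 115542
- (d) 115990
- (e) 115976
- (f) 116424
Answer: a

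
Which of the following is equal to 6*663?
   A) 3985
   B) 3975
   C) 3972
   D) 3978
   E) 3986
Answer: D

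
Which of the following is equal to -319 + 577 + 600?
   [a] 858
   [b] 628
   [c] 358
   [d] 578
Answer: a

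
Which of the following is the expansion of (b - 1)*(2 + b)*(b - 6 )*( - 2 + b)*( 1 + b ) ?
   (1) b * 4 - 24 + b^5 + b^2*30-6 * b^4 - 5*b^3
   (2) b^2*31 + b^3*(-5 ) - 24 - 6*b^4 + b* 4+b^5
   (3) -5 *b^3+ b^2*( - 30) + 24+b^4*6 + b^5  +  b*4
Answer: 1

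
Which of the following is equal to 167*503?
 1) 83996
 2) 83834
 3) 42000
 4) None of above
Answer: 4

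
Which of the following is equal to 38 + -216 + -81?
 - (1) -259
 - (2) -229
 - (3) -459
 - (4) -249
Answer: 1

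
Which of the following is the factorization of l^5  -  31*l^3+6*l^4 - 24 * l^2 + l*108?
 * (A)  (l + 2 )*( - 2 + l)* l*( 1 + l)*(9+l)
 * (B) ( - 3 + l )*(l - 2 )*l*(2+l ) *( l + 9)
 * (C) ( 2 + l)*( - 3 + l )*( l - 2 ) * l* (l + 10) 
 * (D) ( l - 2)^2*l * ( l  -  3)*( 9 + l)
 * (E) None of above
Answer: B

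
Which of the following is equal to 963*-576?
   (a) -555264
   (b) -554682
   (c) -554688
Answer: c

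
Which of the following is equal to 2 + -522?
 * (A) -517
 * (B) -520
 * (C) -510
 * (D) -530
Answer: B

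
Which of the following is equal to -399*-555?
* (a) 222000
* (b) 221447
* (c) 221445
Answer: c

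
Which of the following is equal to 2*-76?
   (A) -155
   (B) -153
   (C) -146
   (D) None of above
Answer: D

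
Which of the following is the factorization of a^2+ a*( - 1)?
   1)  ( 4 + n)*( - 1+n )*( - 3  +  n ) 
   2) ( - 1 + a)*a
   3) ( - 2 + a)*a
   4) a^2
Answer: 2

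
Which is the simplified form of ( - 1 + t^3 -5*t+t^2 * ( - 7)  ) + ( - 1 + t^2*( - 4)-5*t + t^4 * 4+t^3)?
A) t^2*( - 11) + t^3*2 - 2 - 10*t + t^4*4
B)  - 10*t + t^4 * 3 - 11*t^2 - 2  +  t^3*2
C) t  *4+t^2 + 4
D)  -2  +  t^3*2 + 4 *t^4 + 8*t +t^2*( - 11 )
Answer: A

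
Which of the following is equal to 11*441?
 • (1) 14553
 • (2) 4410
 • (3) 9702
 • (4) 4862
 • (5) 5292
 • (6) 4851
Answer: 6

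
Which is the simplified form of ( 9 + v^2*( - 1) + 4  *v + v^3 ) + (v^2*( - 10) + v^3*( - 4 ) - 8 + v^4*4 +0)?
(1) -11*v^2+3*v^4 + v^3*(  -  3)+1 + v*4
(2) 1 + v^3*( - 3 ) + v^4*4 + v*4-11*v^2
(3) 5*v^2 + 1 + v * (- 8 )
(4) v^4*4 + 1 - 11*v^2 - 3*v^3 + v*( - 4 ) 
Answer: 2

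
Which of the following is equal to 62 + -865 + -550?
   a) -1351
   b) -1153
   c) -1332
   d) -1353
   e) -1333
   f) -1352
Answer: d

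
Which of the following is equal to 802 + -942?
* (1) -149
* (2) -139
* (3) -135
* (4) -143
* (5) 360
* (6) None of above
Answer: 6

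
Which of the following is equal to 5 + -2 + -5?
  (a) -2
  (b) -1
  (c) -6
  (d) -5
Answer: a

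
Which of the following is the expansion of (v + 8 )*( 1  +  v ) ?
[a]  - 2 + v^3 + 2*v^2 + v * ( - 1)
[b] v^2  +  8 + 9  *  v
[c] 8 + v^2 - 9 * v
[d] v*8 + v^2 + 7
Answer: b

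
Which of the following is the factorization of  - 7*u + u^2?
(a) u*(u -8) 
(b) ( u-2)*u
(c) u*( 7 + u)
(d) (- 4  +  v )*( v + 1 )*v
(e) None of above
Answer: e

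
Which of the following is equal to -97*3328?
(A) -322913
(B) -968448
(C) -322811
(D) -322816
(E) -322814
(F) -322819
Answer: D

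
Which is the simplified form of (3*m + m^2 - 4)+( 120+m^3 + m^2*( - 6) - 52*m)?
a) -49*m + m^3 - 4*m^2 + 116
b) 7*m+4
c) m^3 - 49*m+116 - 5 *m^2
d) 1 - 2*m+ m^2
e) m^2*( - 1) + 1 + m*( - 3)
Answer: c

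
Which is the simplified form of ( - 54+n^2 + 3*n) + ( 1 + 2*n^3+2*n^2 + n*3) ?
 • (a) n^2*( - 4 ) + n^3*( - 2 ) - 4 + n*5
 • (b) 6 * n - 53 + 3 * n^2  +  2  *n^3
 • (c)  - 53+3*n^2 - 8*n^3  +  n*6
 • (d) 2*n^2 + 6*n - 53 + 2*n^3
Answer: b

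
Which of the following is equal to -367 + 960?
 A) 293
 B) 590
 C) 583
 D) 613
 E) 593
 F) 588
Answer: E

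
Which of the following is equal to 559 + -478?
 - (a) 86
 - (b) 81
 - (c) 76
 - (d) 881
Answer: b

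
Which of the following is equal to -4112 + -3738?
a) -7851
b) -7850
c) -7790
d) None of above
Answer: b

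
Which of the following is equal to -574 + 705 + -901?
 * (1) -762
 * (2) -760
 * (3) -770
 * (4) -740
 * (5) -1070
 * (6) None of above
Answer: 3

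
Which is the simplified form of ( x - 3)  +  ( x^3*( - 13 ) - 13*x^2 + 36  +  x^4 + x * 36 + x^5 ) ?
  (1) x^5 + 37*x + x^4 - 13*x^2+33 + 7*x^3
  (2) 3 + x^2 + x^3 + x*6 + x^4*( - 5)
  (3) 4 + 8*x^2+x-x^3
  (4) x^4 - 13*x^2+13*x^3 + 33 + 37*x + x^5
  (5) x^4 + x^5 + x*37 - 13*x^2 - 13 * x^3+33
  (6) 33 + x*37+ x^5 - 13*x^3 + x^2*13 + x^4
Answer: 5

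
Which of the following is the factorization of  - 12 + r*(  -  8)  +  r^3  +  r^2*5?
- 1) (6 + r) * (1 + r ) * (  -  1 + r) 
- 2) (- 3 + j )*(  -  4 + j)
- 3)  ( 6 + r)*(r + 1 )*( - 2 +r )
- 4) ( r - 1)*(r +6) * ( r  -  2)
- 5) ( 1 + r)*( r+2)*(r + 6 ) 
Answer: 3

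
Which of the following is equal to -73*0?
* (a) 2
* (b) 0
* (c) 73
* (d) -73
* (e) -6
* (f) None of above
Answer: b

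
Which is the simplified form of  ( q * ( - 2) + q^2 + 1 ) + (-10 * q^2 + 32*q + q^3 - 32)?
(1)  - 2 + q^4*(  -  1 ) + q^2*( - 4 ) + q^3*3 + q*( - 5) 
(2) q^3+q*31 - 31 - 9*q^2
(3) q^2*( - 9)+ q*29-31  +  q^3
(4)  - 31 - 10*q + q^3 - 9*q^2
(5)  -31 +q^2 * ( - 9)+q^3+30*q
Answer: 5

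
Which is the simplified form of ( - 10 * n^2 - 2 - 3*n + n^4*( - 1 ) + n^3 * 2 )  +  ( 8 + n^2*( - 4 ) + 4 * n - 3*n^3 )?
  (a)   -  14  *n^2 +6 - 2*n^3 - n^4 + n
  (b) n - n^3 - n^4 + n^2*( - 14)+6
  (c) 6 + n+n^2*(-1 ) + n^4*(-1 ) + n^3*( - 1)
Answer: b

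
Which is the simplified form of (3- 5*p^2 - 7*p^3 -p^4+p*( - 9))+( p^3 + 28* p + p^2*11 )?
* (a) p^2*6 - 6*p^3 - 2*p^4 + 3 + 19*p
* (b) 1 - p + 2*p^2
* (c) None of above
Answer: c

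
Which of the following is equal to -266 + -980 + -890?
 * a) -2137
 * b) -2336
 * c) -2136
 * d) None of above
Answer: c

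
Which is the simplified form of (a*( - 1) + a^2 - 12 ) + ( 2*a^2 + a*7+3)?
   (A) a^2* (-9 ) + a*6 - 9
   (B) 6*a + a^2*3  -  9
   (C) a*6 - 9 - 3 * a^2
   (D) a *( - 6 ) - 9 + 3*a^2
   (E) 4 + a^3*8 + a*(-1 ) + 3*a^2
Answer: B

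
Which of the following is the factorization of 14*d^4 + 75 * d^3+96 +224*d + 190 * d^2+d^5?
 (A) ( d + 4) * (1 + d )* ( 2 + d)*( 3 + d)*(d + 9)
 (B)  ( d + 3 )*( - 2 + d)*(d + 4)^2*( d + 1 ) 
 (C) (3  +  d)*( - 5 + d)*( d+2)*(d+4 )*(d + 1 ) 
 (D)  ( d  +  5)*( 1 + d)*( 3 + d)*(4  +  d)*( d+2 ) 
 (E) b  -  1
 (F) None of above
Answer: F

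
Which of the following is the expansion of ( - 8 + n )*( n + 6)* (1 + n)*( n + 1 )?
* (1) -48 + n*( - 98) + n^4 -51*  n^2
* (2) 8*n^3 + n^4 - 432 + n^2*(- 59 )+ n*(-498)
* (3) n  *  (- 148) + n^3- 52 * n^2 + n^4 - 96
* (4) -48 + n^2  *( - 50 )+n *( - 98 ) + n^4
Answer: 1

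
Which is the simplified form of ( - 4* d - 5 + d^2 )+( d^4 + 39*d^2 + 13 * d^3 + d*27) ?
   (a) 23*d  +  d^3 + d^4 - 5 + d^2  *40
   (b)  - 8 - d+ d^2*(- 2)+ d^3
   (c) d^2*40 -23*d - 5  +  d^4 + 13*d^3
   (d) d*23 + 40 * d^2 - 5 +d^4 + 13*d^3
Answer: d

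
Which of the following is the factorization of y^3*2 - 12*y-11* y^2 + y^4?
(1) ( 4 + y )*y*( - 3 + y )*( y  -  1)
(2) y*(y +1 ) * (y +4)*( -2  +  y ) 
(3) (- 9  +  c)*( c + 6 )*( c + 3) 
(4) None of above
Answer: 4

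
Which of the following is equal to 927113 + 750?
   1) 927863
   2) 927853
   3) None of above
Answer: 1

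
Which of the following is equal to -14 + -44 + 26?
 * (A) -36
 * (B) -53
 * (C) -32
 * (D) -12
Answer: C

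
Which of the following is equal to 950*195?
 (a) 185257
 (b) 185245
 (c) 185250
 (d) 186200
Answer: c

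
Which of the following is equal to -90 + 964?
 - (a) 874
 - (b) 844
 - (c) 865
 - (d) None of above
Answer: a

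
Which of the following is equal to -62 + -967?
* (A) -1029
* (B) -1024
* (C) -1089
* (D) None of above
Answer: A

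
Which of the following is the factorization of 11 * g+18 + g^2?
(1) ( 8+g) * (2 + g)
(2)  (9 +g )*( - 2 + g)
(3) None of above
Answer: 3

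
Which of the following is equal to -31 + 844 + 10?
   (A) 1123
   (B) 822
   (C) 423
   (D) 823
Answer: D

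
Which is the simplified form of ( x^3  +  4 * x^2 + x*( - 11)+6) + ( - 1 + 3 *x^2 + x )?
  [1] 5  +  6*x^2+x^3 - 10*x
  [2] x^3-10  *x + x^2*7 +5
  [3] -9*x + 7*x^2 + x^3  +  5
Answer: 2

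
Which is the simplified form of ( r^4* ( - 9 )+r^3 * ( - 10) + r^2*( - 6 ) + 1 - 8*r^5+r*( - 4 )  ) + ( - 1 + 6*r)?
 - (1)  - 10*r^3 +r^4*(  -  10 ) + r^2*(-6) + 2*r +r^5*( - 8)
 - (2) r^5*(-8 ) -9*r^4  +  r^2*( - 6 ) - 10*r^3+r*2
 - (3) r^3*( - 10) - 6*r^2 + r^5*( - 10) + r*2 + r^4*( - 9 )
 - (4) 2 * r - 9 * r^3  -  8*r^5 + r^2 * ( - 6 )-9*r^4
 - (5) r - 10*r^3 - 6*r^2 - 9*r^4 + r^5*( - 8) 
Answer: 2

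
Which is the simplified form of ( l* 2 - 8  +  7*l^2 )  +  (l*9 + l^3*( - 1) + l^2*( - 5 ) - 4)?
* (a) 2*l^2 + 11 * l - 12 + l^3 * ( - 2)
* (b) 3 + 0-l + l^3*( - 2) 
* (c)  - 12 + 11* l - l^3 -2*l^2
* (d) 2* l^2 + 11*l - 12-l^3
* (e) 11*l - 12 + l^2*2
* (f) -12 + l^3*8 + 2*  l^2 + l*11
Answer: d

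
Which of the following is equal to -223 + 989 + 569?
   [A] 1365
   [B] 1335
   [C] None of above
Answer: B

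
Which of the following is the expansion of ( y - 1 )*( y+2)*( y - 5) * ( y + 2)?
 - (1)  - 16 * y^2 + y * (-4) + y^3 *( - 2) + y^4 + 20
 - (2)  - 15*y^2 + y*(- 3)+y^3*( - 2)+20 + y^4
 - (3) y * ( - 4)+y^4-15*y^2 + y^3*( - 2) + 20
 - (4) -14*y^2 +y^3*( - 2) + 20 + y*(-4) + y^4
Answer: 3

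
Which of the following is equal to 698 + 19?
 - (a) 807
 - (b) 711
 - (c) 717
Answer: c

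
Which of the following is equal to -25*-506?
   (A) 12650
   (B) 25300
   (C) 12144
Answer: A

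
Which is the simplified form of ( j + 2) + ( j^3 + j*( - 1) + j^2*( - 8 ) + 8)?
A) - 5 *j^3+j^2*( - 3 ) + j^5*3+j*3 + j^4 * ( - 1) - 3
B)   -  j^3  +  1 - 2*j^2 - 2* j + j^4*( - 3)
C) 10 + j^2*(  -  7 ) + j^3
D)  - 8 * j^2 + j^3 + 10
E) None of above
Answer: D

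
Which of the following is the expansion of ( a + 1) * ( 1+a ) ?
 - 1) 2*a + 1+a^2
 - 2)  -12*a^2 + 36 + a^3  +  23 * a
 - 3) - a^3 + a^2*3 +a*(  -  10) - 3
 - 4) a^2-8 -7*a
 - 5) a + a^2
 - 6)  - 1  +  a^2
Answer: 1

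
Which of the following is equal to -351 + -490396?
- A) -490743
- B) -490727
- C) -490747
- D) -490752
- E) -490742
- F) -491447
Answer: C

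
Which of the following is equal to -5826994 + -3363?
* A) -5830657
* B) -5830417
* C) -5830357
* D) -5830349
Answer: C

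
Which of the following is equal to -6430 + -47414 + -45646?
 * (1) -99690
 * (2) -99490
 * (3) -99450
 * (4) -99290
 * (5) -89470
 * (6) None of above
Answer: 2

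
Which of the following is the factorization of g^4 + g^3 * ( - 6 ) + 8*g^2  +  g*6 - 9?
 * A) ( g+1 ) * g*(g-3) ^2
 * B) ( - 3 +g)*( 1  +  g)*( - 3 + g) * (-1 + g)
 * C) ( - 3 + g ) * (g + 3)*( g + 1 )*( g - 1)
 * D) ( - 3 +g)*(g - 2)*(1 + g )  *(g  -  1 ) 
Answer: B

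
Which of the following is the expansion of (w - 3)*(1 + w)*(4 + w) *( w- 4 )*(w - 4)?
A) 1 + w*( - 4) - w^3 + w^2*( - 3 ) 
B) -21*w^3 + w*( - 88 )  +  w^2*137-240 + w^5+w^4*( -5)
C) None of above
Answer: C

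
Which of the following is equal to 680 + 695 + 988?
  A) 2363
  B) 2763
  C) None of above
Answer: A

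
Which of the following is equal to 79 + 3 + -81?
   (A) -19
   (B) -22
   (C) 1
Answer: C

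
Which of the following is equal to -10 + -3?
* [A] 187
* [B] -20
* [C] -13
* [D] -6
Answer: C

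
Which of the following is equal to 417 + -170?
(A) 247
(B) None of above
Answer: A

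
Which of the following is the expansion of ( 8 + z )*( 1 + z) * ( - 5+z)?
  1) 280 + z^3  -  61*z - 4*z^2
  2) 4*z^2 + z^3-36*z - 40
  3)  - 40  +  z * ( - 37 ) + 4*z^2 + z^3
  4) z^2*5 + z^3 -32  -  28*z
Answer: 3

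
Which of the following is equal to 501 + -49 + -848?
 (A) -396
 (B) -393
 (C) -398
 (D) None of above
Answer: A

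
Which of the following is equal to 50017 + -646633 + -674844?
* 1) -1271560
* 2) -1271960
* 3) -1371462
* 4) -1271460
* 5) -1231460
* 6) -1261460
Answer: 4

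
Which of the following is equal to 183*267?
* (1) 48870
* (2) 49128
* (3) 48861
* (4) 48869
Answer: 3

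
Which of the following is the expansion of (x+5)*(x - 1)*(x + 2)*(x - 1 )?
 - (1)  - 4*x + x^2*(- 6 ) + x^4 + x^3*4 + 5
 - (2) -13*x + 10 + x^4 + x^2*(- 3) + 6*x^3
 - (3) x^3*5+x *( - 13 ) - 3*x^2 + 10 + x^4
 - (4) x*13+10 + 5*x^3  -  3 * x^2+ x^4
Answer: 3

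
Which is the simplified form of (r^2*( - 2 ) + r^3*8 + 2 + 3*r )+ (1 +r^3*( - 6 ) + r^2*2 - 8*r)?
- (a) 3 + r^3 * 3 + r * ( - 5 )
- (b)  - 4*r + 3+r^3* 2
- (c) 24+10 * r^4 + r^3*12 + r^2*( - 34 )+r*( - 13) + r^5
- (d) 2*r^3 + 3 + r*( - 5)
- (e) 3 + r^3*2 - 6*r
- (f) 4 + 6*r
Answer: d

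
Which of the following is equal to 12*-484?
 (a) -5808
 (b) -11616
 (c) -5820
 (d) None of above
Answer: a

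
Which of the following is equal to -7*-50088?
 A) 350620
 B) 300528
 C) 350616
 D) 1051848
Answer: C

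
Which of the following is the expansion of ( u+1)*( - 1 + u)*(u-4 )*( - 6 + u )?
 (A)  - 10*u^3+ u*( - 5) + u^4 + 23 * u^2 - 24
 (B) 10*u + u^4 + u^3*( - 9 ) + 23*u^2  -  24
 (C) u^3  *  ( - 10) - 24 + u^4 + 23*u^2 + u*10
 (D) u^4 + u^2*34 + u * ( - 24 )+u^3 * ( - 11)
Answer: C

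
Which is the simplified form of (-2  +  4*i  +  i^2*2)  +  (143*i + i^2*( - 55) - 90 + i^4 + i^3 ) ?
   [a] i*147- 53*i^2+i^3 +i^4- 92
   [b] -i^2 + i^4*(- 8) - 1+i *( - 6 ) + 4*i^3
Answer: a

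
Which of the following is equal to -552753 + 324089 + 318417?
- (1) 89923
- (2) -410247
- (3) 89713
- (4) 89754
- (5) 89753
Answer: 5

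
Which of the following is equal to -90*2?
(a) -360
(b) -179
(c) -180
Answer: c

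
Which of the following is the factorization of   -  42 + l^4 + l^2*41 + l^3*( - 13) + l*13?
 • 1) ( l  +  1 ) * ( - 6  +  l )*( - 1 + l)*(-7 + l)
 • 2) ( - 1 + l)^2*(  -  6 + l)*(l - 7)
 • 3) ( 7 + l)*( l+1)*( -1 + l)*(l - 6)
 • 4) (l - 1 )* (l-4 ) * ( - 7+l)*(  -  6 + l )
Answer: 1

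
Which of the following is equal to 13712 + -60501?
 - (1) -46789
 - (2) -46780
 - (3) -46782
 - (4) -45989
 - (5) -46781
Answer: 1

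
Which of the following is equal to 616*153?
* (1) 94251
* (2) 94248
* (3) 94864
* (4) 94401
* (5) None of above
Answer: 2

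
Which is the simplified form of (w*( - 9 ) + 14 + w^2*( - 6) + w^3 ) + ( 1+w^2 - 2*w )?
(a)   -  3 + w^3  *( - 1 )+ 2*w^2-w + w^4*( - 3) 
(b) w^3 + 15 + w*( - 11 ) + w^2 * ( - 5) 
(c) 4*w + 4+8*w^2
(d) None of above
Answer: b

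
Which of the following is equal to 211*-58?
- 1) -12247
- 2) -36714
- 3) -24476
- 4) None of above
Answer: 4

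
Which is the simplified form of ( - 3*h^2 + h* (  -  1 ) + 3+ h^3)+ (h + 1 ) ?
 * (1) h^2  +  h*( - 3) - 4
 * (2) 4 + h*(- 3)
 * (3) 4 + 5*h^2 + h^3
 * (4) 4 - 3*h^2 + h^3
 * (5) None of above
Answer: 4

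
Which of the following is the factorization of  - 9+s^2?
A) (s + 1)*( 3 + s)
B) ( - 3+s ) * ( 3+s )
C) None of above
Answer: B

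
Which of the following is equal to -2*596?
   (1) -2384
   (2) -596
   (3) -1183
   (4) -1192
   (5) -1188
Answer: 4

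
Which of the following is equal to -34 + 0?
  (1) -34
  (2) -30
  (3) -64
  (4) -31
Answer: 1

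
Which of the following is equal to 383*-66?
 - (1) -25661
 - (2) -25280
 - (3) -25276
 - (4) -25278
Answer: 4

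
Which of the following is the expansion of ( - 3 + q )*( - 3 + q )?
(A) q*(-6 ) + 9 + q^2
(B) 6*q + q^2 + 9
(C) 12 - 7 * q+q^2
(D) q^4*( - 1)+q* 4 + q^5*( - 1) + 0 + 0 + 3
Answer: A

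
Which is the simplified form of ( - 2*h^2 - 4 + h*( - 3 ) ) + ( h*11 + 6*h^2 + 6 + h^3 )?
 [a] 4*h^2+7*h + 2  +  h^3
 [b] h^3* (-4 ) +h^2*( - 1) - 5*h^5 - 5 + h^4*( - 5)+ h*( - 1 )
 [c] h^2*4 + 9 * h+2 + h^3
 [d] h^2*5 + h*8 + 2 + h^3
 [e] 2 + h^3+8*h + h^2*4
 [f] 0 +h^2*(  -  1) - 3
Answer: e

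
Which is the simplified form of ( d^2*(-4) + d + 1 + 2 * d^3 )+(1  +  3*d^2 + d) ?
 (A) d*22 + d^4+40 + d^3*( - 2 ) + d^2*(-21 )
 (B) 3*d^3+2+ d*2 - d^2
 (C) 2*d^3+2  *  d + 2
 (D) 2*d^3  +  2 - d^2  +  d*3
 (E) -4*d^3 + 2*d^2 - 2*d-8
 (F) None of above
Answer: F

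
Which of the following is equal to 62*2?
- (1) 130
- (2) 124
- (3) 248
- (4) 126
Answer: 2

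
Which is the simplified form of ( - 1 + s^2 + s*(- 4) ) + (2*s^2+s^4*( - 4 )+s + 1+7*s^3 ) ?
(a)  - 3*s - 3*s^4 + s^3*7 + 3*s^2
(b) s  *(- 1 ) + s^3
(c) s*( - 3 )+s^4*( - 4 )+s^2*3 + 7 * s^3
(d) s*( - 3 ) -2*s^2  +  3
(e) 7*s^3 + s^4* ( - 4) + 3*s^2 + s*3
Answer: c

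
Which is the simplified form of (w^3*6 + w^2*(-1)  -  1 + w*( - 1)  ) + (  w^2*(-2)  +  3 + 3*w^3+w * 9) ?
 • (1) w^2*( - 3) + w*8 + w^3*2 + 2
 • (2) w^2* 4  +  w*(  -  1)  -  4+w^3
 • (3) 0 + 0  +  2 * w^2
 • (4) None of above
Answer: 4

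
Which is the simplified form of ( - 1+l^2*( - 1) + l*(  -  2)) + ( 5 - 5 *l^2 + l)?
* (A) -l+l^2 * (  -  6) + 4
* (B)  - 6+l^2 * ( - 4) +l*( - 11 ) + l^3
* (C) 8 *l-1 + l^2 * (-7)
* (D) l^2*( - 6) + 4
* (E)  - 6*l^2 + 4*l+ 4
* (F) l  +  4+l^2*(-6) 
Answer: A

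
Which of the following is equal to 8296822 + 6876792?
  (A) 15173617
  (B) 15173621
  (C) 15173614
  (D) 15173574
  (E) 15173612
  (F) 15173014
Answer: C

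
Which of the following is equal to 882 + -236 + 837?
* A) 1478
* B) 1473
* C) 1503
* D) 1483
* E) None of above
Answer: D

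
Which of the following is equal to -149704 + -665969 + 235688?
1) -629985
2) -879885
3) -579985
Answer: 3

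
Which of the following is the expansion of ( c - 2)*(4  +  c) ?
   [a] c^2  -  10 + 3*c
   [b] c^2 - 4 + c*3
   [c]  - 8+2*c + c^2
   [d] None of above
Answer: c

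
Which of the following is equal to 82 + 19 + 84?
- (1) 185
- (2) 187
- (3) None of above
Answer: 1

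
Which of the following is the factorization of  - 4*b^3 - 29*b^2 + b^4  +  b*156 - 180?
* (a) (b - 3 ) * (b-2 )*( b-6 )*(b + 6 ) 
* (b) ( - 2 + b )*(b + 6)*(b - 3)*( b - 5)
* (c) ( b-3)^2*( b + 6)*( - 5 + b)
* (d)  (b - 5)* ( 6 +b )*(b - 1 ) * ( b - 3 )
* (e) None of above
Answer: b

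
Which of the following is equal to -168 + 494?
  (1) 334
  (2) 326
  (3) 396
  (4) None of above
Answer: 2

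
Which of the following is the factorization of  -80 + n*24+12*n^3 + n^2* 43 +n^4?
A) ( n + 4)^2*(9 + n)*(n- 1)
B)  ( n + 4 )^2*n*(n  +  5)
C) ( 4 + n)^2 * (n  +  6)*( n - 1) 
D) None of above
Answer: D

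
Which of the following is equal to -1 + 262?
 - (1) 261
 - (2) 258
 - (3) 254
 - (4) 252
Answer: 1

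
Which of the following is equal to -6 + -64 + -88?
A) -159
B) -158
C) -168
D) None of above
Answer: B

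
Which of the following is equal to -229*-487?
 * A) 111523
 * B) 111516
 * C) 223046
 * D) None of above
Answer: A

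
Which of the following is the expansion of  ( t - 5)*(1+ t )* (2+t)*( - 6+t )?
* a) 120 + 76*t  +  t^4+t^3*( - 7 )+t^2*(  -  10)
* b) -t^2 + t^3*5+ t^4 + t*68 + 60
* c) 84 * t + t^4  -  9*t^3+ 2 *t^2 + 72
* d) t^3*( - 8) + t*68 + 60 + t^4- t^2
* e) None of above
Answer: d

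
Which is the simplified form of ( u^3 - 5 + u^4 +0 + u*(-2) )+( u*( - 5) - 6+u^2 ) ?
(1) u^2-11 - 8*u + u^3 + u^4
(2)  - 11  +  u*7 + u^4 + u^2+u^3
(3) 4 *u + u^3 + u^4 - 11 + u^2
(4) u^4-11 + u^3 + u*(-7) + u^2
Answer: 4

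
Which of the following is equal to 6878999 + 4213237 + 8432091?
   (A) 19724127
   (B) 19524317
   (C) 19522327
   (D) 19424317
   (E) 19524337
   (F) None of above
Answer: F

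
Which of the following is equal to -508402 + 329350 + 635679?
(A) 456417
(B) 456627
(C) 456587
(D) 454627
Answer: B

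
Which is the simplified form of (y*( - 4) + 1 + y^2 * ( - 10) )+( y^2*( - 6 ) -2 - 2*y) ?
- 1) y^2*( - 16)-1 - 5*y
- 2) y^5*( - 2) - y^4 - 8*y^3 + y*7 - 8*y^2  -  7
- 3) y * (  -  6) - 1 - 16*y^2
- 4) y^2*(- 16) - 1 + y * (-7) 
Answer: 3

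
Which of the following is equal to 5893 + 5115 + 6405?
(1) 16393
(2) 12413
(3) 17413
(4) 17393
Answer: 3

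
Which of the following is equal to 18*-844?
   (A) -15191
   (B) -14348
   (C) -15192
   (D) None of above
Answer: C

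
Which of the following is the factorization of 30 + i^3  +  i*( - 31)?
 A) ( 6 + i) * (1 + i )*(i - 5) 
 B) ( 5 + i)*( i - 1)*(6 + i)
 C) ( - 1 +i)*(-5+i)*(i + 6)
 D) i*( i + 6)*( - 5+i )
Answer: C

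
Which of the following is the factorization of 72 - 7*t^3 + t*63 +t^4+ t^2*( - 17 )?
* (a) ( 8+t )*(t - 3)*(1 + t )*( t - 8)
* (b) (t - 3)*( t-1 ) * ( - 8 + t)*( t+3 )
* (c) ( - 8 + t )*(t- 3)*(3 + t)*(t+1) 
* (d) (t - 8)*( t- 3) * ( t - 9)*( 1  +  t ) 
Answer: c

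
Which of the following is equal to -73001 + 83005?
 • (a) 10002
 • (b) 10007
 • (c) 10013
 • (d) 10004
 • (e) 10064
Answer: d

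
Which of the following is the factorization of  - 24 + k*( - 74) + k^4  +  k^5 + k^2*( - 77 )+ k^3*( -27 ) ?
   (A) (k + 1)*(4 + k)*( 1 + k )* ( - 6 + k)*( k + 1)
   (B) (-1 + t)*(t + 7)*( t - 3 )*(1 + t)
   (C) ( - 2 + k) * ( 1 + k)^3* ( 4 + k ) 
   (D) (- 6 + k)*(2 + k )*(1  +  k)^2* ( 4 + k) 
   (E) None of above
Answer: A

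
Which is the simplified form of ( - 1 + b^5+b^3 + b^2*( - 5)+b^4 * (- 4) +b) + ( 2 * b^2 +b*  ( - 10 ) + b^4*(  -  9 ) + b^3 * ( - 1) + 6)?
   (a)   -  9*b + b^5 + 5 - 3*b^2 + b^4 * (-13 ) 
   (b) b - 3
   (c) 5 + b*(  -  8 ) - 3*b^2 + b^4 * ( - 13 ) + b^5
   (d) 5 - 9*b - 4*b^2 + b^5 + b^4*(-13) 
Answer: a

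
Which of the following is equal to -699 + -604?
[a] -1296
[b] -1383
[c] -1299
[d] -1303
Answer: d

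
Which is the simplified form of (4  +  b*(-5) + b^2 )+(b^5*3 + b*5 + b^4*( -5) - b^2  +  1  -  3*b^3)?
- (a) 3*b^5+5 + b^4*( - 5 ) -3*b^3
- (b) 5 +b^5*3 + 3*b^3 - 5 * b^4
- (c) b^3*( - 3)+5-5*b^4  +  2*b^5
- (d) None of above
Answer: a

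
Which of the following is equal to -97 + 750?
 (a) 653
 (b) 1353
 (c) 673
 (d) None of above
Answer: a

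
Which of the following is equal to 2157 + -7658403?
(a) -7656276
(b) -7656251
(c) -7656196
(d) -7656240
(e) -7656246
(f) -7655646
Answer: e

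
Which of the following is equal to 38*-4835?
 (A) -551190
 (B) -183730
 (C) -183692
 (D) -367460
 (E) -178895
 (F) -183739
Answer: B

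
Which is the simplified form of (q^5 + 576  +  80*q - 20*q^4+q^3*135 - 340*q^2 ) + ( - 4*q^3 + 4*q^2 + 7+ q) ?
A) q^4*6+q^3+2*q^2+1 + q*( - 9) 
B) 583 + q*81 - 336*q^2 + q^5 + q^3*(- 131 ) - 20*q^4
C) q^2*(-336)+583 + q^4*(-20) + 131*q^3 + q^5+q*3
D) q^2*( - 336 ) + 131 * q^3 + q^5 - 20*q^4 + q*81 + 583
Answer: D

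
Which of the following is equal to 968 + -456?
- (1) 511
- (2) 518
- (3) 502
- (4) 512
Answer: 4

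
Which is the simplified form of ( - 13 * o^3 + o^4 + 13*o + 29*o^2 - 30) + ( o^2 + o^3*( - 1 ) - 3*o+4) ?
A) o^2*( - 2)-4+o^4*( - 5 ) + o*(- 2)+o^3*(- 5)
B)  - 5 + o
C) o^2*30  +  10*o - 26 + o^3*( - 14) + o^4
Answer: C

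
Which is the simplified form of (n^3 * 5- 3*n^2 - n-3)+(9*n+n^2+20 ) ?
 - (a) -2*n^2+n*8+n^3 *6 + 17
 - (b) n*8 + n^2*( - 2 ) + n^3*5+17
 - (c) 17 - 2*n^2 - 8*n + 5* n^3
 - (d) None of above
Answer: b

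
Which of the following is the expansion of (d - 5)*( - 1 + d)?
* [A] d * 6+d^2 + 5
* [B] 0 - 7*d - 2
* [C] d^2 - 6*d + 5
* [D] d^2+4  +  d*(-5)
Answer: C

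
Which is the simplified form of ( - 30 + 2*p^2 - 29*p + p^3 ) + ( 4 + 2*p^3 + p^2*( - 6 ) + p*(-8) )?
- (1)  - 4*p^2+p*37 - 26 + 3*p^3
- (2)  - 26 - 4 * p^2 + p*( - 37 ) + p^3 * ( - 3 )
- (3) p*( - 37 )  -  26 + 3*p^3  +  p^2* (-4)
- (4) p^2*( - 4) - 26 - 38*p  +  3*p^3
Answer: 3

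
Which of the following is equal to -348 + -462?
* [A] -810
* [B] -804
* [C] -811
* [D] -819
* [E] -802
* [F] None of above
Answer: A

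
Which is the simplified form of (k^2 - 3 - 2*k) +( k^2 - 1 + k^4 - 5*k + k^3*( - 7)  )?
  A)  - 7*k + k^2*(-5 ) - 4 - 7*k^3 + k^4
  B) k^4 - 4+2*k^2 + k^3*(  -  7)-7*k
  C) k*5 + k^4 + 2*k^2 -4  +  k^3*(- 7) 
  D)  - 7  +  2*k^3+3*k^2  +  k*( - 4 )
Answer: B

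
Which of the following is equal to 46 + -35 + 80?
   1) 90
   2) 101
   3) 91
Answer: 3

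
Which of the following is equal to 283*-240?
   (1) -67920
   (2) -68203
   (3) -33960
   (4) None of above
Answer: 1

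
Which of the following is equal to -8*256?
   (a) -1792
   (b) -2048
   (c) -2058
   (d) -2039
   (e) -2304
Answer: b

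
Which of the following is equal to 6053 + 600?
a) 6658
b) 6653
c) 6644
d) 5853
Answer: b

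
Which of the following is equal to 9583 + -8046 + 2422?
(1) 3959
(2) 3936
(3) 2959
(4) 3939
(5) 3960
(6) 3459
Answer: 1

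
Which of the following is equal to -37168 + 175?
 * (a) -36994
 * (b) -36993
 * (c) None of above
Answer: b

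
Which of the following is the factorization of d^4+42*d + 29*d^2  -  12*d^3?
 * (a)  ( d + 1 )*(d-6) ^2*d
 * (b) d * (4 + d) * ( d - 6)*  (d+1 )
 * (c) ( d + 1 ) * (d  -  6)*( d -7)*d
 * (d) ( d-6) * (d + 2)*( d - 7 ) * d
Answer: c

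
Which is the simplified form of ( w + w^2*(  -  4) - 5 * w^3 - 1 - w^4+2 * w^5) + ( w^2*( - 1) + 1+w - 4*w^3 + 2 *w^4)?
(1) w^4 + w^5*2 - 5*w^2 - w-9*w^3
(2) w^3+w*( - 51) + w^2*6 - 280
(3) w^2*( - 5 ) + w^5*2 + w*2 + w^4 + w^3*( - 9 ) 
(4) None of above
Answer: 3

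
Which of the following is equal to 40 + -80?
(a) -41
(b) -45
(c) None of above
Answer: c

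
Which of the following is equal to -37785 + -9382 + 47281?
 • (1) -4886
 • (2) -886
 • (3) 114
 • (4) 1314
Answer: 3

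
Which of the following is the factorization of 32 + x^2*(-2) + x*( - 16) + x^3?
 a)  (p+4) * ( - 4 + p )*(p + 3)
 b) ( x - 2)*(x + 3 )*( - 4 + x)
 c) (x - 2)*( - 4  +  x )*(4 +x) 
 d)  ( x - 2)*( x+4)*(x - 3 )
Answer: c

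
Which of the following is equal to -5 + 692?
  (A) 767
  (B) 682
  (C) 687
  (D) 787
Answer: C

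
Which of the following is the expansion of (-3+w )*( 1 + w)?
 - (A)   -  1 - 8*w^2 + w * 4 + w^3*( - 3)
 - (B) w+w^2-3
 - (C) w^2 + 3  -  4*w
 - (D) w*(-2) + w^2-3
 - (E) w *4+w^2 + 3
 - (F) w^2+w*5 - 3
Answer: D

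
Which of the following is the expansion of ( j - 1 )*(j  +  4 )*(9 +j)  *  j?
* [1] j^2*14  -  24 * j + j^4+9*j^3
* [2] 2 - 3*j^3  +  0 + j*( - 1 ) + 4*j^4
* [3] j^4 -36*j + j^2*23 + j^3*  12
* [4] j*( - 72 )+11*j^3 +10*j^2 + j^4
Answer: 3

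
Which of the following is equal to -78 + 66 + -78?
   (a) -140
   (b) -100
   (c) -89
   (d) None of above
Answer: d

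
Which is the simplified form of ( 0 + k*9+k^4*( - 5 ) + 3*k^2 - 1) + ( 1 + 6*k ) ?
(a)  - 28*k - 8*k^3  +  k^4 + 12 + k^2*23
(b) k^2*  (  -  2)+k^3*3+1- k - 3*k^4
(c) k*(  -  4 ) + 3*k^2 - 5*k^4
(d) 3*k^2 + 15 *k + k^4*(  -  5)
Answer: d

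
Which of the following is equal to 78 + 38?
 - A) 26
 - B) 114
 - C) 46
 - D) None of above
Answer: D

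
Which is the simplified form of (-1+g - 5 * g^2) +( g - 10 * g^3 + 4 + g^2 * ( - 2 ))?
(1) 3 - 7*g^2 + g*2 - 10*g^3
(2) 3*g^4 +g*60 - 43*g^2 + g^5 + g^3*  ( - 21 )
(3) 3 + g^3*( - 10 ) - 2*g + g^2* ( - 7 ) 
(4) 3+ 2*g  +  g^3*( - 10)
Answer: 1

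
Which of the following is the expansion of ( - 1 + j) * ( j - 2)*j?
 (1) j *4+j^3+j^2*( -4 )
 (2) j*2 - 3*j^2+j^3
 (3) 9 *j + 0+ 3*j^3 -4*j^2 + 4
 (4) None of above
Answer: 2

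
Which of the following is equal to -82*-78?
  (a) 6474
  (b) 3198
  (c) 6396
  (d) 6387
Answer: c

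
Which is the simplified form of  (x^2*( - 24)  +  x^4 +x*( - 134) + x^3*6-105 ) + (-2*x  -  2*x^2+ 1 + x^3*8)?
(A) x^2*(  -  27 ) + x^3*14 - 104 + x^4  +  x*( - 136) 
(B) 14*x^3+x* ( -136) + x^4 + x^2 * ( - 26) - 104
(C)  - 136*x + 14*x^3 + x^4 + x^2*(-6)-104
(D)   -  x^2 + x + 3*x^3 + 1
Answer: B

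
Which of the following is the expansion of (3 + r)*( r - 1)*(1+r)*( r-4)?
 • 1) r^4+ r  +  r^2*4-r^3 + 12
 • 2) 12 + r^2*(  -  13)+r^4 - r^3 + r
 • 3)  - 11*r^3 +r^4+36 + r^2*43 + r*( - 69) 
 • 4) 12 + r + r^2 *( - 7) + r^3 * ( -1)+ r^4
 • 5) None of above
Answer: 2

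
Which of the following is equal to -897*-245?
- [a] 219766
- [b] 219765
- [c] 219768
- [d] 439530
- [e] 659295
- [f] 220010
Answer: b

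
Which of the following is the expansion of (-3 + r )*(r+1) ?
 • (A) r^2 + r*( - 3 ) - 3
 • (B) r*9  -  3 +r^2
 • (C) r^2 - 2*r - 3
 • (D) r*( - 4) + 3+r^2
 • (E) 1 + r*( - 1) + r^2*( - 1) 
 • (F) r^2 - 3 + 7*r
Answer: C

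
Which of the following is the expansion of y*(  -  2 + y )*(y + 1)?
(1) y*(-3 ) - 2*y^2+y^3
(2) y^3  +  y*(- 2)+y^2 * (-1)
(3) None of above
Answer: 2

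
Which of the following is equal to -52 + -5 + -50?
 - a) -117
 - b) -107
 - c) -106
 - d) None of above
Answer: b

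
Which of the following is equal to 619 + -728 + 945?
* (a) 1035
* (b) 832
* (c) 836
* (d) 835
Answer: c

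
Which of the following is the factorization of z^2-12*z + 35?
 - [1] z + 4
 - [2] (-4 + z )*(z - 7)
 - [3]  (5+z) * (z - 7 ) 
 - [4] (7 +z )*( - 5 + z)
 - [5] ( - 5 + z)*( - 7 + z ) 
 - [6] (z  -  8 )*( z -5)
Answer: 5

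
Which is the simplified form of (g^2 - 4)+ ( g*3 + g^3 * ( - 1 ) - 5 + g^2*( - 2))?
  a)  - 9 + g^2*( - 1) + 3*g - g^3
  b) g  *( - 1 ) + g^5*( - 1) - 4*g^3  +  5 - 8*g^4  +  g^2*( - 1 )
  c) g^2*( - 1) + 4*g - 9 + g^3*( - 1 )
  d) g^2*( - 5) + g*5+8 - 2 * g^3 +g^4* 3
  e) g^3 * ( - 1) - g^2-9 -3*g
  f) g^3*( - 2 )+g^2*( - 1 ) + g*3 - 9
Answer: a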